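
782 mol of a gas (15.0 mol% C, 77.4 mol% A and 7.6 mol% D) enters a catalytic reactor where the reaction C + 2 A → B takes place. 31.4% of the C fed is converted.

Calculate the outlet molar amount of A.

C reacted = 0.314 × 117.3 = 36.83 mol; ν_C = −1, so ξ = 36.83/1 = 36.83 mol.
Outlet amounts (n = n₀ + ν ξ):
  C: 117.3 − 1(36.83) = 80.47
  A: 605.3 − 2(36.83) = 531.6
  B: 0 + 1(36.83) = 36.83
  D: 59.43 (inert)

532 mol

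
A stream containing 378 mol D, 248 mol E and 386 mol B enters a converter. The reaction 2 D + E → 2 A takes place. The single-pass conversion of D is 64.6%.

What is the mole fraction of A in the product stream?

0.274

D reacted = 0.646 × 378 = 244.2 mol; ν_D = −2, so ξ = 244.2/2 = 122.1 mol.
Outlet amounts (n = n₀ + ν ξ):
  D: 378 − 2(122.1) = 133.8
  E: 248 − 1(122.1) = 125.9
  A: 0 + 2(122.1) = 244.2
  B: 386 (inert)
Total out = 889.9 mol; y_A = 244.2 / 889.9 = 0.2744.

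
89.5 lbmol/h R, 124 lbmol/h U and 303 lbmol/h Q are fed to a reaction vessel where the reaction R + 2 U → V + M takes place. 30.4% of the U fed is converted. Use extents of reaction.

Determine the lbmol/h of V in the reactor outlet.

18.8 lbmol/h

U reacted = 0.304 × 124 = 37.7 lbmol/h; ν_U = −2, so ξ = 37.7/2 = 18.85 lbmol/h.
Outlet amounts (n = n₀ + ν ξ):
  R: 89.5 − 1(18.85) = 70.65
  U: 124 − 2(18.85) = 86.3
  V: 0 + 1(18.85) = 18.85
  M: 0 + 1(18.85) = 18.85
  Q: 303 (inert)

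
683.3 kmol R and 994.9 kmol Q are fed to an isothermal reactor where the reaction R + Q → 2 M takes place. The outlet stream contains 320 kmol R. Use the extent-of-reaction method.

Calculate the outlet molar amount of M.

727 kmol

For R: n = n₀ − 1ξ → 320 = 683.3 − 1ξ, giving ξ = 363.3 kmol.
Outlet amounts (n = n₀ + ν ξ):
  R: 683.3 − 1(363.3) = 320
  Q: 994.9 − 1(363.3) = 631.6
  M: 0 + 2(363.3) = 726.6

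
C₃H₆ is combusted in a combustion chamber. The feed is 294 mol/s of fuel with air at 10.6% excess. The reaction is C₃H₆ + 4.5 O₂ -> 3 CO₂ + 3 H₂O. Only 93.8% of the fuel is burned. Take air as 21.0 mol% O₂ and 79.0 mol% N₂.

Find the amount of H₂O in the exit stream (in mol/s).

827 mol/s

Stoichiometric O₂ = 4.5 × 294 = 1323 mol/s; O₂ fed = 1323 × 1.106 = 1463 mol/s.
N₂ fed = 1463 × 79/21 = 5505 mol/s.
Fuel reacted = 0.938 × 294 → ξ = 275.8 mol/s.
Outlet (n = n₀ + ν ξ):
  C₃H₆: 294 − 1(275.8) = 18.23
  O₂: 1463 − 4.5(275.8) = 222.3
  N₂: 5505 (inert)
  CO₂: 0 + 3(275.8) = 827.3
  H₂O: 0 + 3(275.8) = 827.3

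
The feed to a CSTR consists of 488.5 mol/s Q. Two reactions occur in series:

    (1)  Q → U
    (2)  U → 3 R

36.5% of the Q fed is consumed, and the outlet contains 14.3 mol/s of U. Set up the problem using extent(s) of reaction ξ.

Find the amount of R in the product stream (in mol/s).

Conversion of Q: Q consumed = 1ξ₁ = 0.365 × 488.5 → ξ₁ = 178.3 mol/s.
U balance: n_U = 0 + 1ξ₁ − 1ξ₂ = 14.3 → ξ₂ = (1·178.3 − 14.3)/1 = 164 mol/s.
Outlet amounts (n = n₀ + Σ ν·ξ):
  Q: 488.5 − 1(178.3) = 310.2
  U: 0 + 1(178.3) − 1(164) = 14.3
  R: 0 + 3(164) = 492

492 mol/s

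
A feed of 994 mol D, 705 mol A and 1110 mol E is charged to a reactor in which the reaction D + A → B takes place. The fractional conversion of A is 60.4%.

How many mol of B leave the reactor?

426 mol

A reacted = 0.604 × 705 = 425.8 mol; ν_A = −1, so ξ = 425.8/1 = 425.8 mol.
Outlet amounts (n = n₀ + ν ξ):
  D: 994 − 1(425.8) = 568.2
  A: 705 − 1(425.8) = 279.2
  B: 0 + 1(425.8) = 425.8
  E: 1110 (inert)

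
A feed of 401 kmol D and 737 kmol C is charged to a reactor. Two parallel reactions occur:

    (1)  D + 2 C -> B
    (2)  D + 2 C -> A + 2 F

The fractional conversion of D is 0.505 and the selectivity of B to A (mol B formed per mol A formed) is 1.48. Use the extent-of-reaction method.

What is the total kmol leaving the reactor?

896 kmol

Conversion of D: D consumed = 0.505 × 401 = 202.5 kmol = 1ξ₁ + 1ξ₂.
Selectivity: 1ξ₁ / (1ξ₂) = 1.48 → ξ₁ = 1.48 ξ₂.
Substitute: (1·1.48 + 1) ξ₂ = 202.5 → ξ₂ = 81.66 kmol, ξ₁ = 120.8 kmol.
Outlet amounts (n = n₀ + Σ ν·ξ):
  D: 401 − 1(120.8) − 1(81.66) = 198.5
  C: 737 − 2(120.8) − 2(81.66) = 332
  B: 0 + 1(120.8) = 120.8
  A: 0 + 1(81.66) = 81.66
  F: 0 + 2(81.66) = 163.3
Total out = 198.5 + 332 + 120.8 + 81.66 + 163.3 = 896.3 kmol.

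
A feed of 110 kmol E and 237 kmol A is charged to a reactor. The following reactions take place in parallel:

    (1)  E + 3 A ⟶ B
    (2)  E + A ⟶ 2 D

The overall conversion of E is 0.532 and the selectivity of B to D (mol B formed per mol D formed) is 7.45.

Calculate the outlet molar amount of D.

7.36 kmol

Conversion of E: E consumed = 0.532 × 110 = 58.52 kmol = 1ξ₁ + 1ξ₂.
Selectivity: 1ξ₁ / (2ξ₂) = 7.45 → ξ₁ = 14.9 ξ₂.
Substitute: (1·14.9 + 1) ξ₂ = 58.52 → ξ₂ = 3.681 kmol, ξ₁ = 54.84 kmol.
Outlet amounts (n = n₀ + Σ ν·ξ):
  E: 110 − 1(54.84) − 1(3.681) = 51.48
  A: 237 − 3(54.84) − 1(3.681) = 68.8
  B: 0 + 1(54.84) = 54.84
  D: 0 + 2(3.681) = 7.361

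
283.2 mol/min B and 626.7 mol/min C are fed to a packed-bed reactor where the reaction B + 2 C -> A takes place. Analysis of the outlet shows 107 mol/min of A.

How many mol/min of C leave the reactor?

For A: n = n₀ + 1ξ → 107 = 0 + 1ξ, giving ξ = 107 mol/min.
Outlet amounts (n = n₀ + ν ξ):
  B: 283.2 − 1(107) = 176.2
  C: 626.7 − 2(107) = 412.7
  A: 0 + 1(107) = 107

413 mol/min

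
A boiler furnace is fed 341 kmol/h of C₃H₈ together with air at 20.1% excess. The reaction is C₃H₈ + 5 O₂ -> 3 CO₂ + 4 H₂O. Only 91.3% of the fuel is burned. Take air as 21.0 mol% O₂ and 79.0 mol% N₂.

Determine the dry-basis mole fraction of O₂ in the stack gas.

0.0536

Stoichiometric O₂ = 5 × 341 = 1705 kmol/h; O₂ fed = 1705 × 1.201 = 2048 kmol/h.
N₂ fed = 2048 × 79/21 = 7703 kmol/h.
Fuel reacted = 0.913 × 341 → ξ = 311.3 kmol/h.
Outlet (n = n₀ + ν ξ):
  C₃H₈: 341 − 1(311.3) = 29.67
  O₂: 2048 − 5(311.3) = 491
  N₂: 7703 (inert)
  CO₂: 0 + 3(311.3) = 934
  H₂O: 0 + 4(311.3) = 1245
Dry total = 9158 kmol/h; y_O₂ (dry) = 491 / 9158 = 0.05362.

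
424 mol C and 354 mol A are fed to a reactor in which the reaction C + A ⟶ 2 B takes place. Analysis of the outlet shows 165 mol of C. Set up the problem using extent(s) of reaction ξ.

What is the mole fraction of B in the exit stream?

For C: n = n₀ − 1ξ → 165 = 424 − 1ξ, giving ξ = 259 mol.
Outlet amounts (n = n₀ + ν ξ):
  C: 424 − 1(259) = 165
  A: 354 − 1(259) = 95
  B: 0 + 2(259) = 518
Total out = 778 mol; y_B = 518 / 778 = 0.6658.

0.666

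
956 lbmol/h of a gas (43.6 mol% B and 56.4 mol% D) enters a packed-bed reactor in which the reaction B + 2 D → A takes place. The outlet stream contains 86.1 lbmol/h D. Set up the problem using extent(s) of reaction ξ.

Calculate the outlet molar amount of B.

For D: n = n₀ − 2ξ → 86.1 = 539.2 − 2ξ, giving ξ = 226.5 lbmol/h.
Outlet amounts (n = n₀ + ν ξ):
  B: 416.8 − 1(226.5) = 190.3
  D: 539.2 − 2(226.5) = 86.1
  A: 0 + 1(226.5) = 226.5

190 lbmol/h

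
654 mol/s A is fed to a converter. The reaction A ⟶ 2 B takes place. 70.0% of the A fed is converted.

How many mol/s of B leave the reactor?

A reacted = 0.7 × 654 = 457.8 mol/s; ν_A = −1, so ξ = 457.8/1 = 457.8 mol/s.
Outlet amounts (n = n₀ + ν ξ):
  A: 654 − 1(457.8) = 196.2
  B: 0 + 2(457.8) = 915.6

916 mol/s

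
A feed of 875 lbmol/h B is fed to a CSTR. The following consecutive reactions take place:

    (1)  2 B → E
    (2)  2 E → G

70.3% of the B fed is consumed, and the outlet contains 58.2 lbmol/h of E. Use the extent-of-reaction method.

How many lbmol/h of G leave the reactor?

Conversion of B: B consumed = 2ξ₁ = 0.703 × 875 → ξ₁ = 307.6 lbmol/h.
E balance: n_E = 0 + 1ξ₁ − 2ξ₂ = 58.2 → ξ₂ = (1·307.6 − 58.2)/2 = 124.7 lbmol/h.
Outlet amounts (n = n₀ + Σ ν·ξ):
  B: 875 − 2(307.6) = 259.9
  E: 0 + 1(307.6) − 2(124.7) = 58.2
  G: 0 + 1(124.7) = 124.7

125 lbmol/h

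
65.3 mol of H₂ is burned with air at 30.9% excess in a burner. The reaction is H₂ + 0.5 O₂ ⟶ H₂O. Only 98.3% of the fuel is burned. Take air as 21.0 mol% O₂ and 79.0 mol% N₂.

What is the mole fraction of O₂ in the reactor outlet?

Stoichiometric O₂ = 0.5 × 65.3 = 32.65 mol; O₂ fed = 32.65 × 1.309 = 42.74 mol.
N₂ fed = 42.74 × 79/21 = 160.8 mol.
Fuel reacted = 0.983 × 65.3 → ξ = 64.19 mol.
Outlet (n = n₀ + ν ξ):
  H₂: 65.3 − 1(64.19) = 1.11
  O₂: 42.74 − 0.5(64.19) = 10.64
  N₂: 160.8 (inert)
  H₂O: 0 + 1(64.19) = 64.19
Total out = 236.7 mol; y_O₂ = 10.64 / 236.7 = 0.04496.

0.045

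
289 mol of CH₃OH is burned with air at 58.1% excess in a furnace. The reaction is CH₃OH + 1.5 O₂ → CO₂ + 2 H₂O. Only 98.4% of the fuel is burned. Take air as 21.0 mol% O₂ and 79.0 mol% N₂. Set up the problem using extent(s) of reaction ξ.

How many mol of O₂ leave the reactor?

Stoichiometric O₂ = 1.5 × 289 = 433.5 mol; O₂ fed = 433.5 × 1.581 = 685.4 mol.
N₂ fed = 685.4 × 79/21 = 2578 mol.
Fuel reacted = 0.984 × 289 → ξ = 284.4 mol.
Outlet (n = n₀ + ν ξ):
  CH₃OH: 289 − 1(284.4) = 4.624
  O₂: 685.4 − 1.5(284.4) = 258.8
  N₂: 2578 (inert)
  CO₂: 0 + 1(284.4) = 284.4
  H₂O: 0 + 2(284.4) = 568.8

259 mol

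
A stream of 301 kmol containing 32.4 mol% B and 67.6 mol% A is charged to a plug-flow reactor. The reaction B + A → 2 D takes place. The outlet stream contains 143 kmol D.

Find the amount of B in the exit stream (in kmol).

26 kmol

For D: n = n₀ + 2ξ → 143 = 0 + 2ξ, giving ξ = 71.5 kmol.
Outlet amounts (n = n₀ + ν ξ):
  B: 97.52 − 1(71.5) = 26.02
  A: 203.5 − 1(71.5) = 132
  D: 0 + 2(71.5) = 143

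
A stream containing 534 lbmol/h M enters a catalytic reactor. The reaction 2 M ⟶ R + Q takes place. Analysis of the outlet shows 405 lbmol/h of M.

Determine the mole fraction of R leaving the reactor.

For M: n = n₀ − 2ξ → 405 = 534 − 2ξ, giving ξ = 64.5 lbmol/h.
Outlet amounts (n = n₀ + ν ξ):
  M: 534 − 2(64.5) = 405
  R: 0 + 1(64.5) = 64.5
  Q: 0 + 1(64.5) = 64.5
Total out = 534 lbmol/h; y_R = 64.5 / 534 = 0.1208.

0.121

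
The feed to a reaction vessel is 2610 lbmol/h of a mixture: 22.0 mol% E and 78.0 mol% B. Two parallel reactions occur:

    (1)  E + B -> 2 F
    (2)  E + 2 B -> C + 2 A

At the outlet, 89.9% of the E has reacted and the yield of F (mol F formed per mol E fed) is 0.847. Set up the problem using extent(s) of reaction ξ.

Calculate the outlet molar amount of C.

273 lbmol/h

Yield of F: 2ξ₁ / 574.2 = 0.847 → ξ₁ = 243.2 lbmol/h.
Conversion of E: 1ξ₁ + 1ξ₂ = 0.899 × 574.2 = 516.2 → ξ₂ = 273 lbmol/h.
Outlet amounts (n = n₀ + Σ ν·ξ):
  E: 574.2 − 1(243.2) − 1(273) = 57.99
  B: 2036 − 1(243.2) − 2(273) = 1247
  F: 0 + 2(243.2) = 486.3
  C: 0 + 1(273) = 273
  A: 0 + 2(273) = 546.1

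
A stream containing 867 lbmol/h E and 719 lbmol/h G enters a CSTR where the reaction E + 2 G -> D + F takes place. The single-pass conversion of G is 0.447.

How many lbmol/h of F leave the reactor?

G reacted = 0.447 × 719 = 321.4 lbmol/h; ν_G = −2, so ξ = 321.4/2 = 160.7 lbmol/h.
Outlet amounts (n = n₀ + ν ξ):
  E: 867 − 1(160.7) = 706.3
  G: 719 − 2(160.7) = 397.6
  D: 0 + 1(160.7) = 160.7
  F: 0 + 1(160.7) = 160.7

161 lbmol/h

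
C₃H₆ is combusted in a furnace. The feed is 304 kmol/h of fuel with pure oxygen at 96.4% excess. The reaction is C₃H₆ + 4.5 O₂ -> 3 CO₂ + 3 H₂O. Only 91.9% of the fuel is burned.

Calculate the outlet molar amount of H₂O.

Stoichiometric O₂ = 4.5 × 304 = 1368 kmol/h; O₂ fed = 1368 × 1.964 = 2687 kmol/h.
Fuel reacted = 0.919 × 304 → ξ = 279.4 kmol/h.
Outlet (n = n₀ + ν ξ):
  C₃H₆: 304 − 1(279.4) = 24.62
  O₂: 2687 − 4.5(279.4) = 1430
  CO₂: 0 + 3(279.4) = 838.1
  H₂O: 0 + 3(279.4) = 838.1

838 kmol/h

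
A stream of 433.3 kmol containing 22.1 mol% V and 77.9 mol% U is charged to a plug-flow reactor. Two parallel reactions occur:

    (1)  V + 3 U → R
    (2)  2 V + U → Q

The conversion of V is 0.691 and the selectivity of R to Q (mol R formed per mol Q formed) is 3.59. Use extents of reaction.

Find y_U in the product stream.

0.703

Conversion of V: V consumed = 0.691 × 95.76 = 66.17 kmol = 1ξ₁ + 2ξ₂.
Selectivity: 1ξ₁ / (1ξ₂) = 3.59 → ξ₁ = 3.59 ξ₂.
Substitute: (1·3.59 + 2) ξ₂ = 66.17 → ξ₂ = 11.84 kmol, ξ₁ = 42.5 kmol.
Outlet amounts (n = n₀ + Σ ν·ξ):
  V: 95.76 − 1(42.5) − 2(11.84) = 29.59
  U: 337.5 − 3(42.5) − 1(11.84) = 198.2
  R: 0 + 1(42.5) = 42.5
  Q: 0 + 1(11.84) = 11.84
Total out = 282.1 kmol; y_U = 198.2 / 282.1 = 0.7026.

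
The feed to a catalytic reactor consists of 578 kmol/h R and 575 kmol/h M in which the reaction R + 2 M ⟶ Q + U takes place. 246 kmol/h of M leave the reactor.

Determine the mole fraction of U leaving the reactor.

For M: n = n₀ − 2ξ → 246 = 575 − 2ξ, giving ξ = 164.5 kmol/h.
Outlet amounts (n = n₀ + ν ξ):
  R: 578 − 1(164.5) = 413.5
  M: 575 − 2(164.5) = 246
  Q: 0 + 1(164.5) = 164.5
  U: 0 + 1(164.5) = 164.5
Total out = 988.5 kmol/h; y_U = 164.5 / 988.5 = 0.1664.

0.166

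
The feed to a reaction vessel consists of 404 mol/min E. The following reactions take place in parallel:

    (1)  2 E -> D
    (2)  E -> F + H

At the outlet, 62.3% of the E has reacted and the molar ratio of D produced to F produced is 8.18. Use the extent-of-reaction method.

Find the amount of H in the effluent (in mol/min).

Conversion of E: E consumed = 0.623 × 404 = 251.7 mol/min = 2ξ₁ + 1ξ₂.
Selectivity: 1ξ₁ / (1ξ₂) = 8.18 → ξ₁ = 8.18 ξ₂.
Substitute: (2·8.18 + 1) ξ₂ = 251.7 → ξ₂ = 14.5 mol/min, ξ₁ = 118.6 mol/min.
Outlet amounts (n = n₀ + Σ ν·ξ):
  E: 404 − 2(118.6) − 1(14.5) = 152.3
  D: 0 + 1(118.6) = 118.6
  F: 0 + 1(14.5) = 14.5
  H: 0 + 1(14.5) = 14.5

14.5 mol/min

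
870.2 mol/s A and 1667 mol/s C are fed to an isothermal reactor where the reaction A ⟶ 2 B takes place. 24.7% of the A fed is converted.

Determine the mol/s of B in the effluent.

430 mol/s

A reacted = 0.247 × 870.2 = 214.9 mol/s; ν_A = −1, so ξ = 214.9/1 = 214.9 mol/s.
Outlet amounts (n = n₀ + ν ξ):
  A: 870.2 − 1(214.9) = 655.3
  B: 0 + 2(214.9) = 429.9
  C: 1667 (inert)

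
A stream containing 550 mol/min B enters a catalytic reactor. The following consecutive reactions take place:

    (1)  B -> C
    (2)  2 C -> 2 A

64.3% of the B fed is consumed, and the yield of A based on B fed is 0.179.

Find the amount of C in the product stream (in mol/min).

Conversion of B: B consumed = 1ξ₁ = 0.643 × 550 → ξ₁ = 353.7 mol/min.
Yield of A: 2ξ₂ / 550 = 0.179 → ξ₂ = 49.23 mol/min.
Outlet amounts (n = n₀ + Σ ν·ξ):
  B: 550 − 1(353.7) = 196.3
  C: 0 + 1(353.7) − 2(49.23) = 255.2
  A: 0 + 2(49.23) = 98.45

255 mol/min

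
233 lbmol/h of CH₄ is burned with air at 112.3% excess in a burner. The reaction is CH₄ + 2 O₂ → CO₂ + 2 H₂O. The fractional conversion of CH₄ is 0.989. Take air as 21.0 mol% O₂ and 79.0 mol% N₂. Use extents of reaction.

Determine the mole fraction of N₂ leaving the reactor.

Stoichiometric O₂ = 2 × 233 = 466 lbmol/h; O₂ fed = 466 × 2.123 = 989.3 lbmol/h.
N₂ fed = 989.3 × 79/21 = 3722 lbmol/h.
Fuel reacted = 0.989 × 233 → ξ = 230.4 lbmol/h.
Outlet (n = n₀ + ν ξ):
  CH₄: 233 − 1(230.4) = 2.563
  O₂: 989.3 − 2(230.4) = 528.4
  N₂: 3722 (inert)
  CO₂: 0 + 1(230.4) = 230.4
  H₂O: 0 + 2(230.4) = 460.9
Total out = 4944 lbmol/h; y_N₂ = 3722 / 4944 = 0.7528.

0.753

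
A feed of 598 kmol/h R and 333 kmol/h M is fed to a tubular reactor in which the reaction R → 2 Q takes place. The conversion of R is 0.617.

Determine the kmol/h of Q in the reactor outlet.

R reacted = 0.617 × 598 = 369 kmol/h; ν_R = −1, so ξ = 369/1 = 369 kmol/h.
Outlet amounts (n = n₀ + ν ξ):
  R: 598 − 1(369) = 229
  Q: 0 + 2(369) = 737.9
  M: 333 (inert)

738 kmol/h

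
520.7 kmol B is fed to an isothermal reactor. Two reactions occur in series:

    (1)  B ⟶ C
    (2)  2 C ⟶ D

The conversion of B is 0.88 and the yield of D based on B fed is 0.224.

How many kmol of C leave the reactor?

Conversion of B: B consumed = 1ξ₁ = 0.88 × 520.7 → ξ₁ = 458.2 kmol.
Yield of D: 1ξ₂ / 520.7 = 0.224 → ξ₂ = 116.6 kmol.
Outlet amounts (n = n₀ + Σ ν·ξ):
  B: 520.7 − 1(458.2) = 62.48
  C: 0 + 1(458.2) − 2(116.6) = 224.9
  D: 0 + 1(116.6) = 116.6

225 kmol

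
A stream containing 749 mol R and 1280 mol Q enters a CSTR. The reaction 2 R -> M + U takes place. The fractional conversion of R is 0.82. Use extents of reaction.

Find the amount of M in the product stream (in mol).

R reacted = 0.82 × 749 = 614.2 mol; ν_R = −2, so ξ = 614.2/2 = 307.1 mol.
Outlet amounts (n = n₀ + ν ξ):
  R: 749 − 2(307.1) = 134.8
  M: 0 + 1(307.1) = 307.1
  U: 0 + 1(307.1) = 307.1
  Q: 1280 (inert)

307 mol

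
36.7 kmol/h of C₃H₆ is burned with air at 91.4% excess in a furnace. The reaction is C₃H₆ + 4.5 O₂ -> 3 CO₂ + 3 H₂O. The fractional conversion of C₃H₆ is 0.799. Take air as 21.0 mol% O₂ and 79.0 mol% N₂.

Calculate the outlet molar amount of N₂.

Stoichiometric O₂ = 4.5 × 36.7 = 165.2 kmol/h; O₂ fed = 165.2 × 1.914 = 316.1 kmol/h.
N₂ fed = 316.1 × 79/21 = 1189 kmol/h.
Fuel reacted = 0.799 × 36.7 → ξ = 29.32 kmol/h.
Outlet (n = n₀ + ν ξ):
  C₃H₆: 36.7 − 1(29.32) = 7.377
  O₂: 316.1 − 4.5(29.32) = 184.1
  N₂: 1189 (inert)
  CO₂: 0 + 3(29.32) = 87.97
  H₂O: 0 + 3(29.32) = 87.97

1190 kmol/h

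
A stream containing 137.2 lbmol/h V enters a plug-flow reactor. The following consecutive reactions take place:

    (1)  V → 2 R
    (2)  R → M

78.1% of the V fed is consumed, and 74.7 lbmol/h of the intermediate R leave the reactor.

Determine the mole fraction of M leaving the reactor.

Conversion of V: V consumed = 1ξ₁ = 0.781 × 137.2 → ξ₁ = 107.2 lbmol/h.
R balance: n_R = 0 + 2ξ₁ − 1ξ₂ = 74.7 → ξ₂ = (2·107.2 − 74.7)/1 = 139.6 lbmol/h.
Outlet amounts (n = n₀ + Σ ν·ξ):
  V: 137.2 − 1(107.2) = 30.05
  R: 0 + 2(107.2) − 1(139.6) = 74.7
  M: 0 + 1(139.6) = 139.6
Total out = 244.4 lbmol/h; y_M = 139.6 / 244.4 = 0.5713.

0.571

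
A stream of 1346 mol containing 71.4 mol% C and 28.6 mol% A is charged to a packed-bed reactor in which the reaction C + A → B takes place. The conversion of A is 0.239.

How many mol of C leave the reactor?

A reacted = 0.239 × 385 = 92 mol; ν_A = −1, so ξ = 92/1 = 92 mol.
Outlet amounts (n = n₀ + ν ξ):
  C: 961 − 1(92) = 869
  A: 385 − 1(92) = 293
  B: 0 + 1(92) = 92

869 mol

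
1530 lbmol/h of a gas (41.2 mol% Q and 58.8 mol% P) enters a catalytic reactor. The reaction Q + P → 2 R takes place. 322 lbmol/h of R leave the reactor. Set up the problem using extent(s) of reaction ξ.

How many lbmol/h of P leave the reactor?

For R: n = n₀ + 2ξ → 322 = 0 + 2ξ, giving ξ = 161 lbmol/h.
Outlet amounts (n = n₀ + ν ξ):
  Q: 630.4 − 1(161) = 469.4
  P: 899.6 − 1(161) = 738.6
  R: 0 + 2(161) = 322

739 lbmol/h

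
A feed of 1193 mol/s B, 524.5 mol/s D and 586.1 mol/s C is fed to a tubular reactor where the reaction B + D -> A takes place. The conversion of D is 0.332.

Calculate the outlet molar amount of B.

1020 mol/s

D reacted = 0.332 × 524.5 = 174.1 mol/s; ν_D = −1, so ξ = 174.1/1 = 174.1 mol/s.
Outlet amounts (n = n₀ + ν ξ):
  B: 1193 − 1(174.1) = 1019
  D: 524.5 − 1(174.1) = 350.4
  A: 0 + 1(174.1) = 174.1
  C: 586.1 (inert)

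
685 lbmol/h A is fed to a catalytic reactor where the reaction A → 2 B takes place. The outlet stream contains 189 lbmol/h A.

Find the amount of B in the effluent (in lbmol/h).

992 lbmol/h

For A: n = n₀ − 1ξ → 189 = 685 − 1ξ, giving ξ = 496 lbmol/h.
Outlet amounts (n = n₀ + ν ξ):
  A: 685 − 1(496) = 189
  B: 0 + 2(496) = 992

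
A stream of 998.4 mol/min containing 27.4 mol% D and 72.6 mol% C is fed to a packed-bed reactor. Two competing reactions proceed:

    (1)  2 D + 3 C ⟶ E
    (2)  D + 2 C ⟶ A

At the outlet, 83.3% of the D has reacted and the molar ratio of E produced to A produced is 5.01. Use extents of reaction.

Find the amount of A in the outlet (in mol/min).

20.7 mol/min

Conversion of D: D consumed = 0.833 × 273.6 = 227.9 mol/min = 2ξ₁ + 1ξ₂.
Selectivity: 1ξ₁ / (1ξ₂) = 5.01 → ξ₁ = 5.01 ξ₂.
Substitute: (2·5.01 + 1) ξ₂ = 227.9 → ξ₂ = 20.68 mol/min, ξ₁ = 103.6 mol/min.
Outlet amounts (n = n₀ + Σ ν·ξ):
  D: 273.6 − 2(103.6) − 1(20.68) = 45.68
  C: 724.8 − 3(103.6) − 2(20.68) = 372.7
  E: 0 + 1(103.6) = 103.6
  A: 0 + 1(20.68) = 20.68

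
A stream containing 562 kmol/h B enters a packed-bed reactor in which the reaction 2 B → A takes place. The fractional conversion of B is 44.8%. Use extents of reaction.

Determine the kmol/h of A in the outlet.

B reacted = 0.448 × 562 = 251.8 kmol/h; ν_B = −2, so ξ = 251.8/2 = 125.9 kmol/h.
Outlet amounts (n = n₀ + ν ξ):
  B: 562 − 2(125.9) = 310.2
  A: 0 + 1(125.9) = 125.9

126 kmol/h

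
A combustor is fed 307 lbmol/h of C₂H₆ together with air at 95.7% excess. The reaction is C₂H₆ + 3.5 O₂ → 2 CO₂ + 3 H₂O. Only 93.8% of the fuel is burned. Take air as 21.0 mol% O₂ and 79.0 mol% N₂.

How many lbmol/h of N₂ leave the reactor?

Stoichiometric O₂ = 3.5 × 307 = 1074 lbmol/h; O₂ fed = 1074 × 1.957 = 2103 lbmol/h.
N₂ fed = 2103 × 79/21 = 7911 lbmol/h.
Fuel reacted = 0.938 × 307 → ξ = 288 lbmol/h.
Outlet (n = n₀ + ν ξ):
  C₂H₆: 307 − 1(288) = 19.03
  O₂: 2103 − 3.5(288) = 1095
  N₂: 7911 (inert)
  CO₂: 0 + 2(288) = 575.9
  H₂O: 0 + 3(288) = 863.9

7910 lbmol/h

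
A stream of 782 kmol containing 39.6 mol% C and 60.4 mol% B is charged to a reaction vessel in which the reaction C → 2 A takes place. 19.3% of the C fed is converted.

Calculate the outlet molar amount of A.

120 kmol

C reacted = 0.193 × 309.7 = 59.77 kmol; ν_C = −1, so ξ = 59.77/1 = 59.77 kmol.
Outlet amounts (n = n₀ + ν ξ):
  C: 309.7 − 1(59.77) = 249.9
  A: 0 + 2(59.77) = 119.5
  B: 472.3 (inert)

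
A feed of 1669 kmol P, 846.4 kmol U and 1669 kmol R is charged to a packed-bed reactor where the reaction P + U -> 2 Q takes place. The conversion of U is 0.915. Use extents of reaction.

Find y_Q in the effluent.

U reacted = 0.915 × 846.4 = 774.5 kmol; ν_U = −1, so ξ = 774.5/1 = 774.5 kmol.
Outlet amounts (n = n₀ + ν ξ):
  P: 1669 − 1(774.5) = 894.5
  U: 846.4 − 1(774.5) = 71.94
  Q: 0 + 2(774.5) = 1549
  R: 1669 (inert)
Total out = 4184 kmol; y_Q = 1549 / 4184 = 0.3702.

0.37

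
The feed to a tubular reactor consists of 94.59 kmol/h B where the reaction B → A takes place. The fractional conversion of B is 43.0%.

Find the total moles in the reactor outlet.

94.6 kmol/h

B reacted = 0.43 × 94.59 = 40.67 kmol/h; ν_B = −1, so ξ = 40.67/1 = 40.67 kmol/h.
Outlet amounts (n = n₀ + ν ξ):
  B: 94.59 − 1(40.67) = 53.92
  A: 0 + 1(40.67) = 40.67
Total out = 53.92 + 40.67 = 94.59 kmol/h.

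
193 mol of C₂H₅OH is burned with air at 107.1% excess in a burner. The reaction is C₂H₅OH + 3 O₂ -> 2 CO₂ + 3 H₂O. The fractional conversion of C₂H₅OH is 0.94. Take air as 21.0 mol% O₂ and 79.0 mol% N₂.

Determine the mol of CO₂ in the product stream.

Stoichiometric O₂ = 3 × 193 = 579 mol; O₂ fed = 579 × 2.071 = 1199 mol.
N₂ fed = 1199 × 79/21 = 4511 mol.
Fuel reacted = 0.94 × 193 → ξ = 181.4 mol.
Outlet (n = n₀ + ν ξ):
  C₂H₅OH: 193 − 1(181.4) = 11.58
  O₂: 1199 − 3(181.4) = 654.8
  N₂: 4511 (inert)
  CO₂: 0 + 2(181.4) = 362.8
  H₂O: 0 + 3(181.4) = 544.3

363 mol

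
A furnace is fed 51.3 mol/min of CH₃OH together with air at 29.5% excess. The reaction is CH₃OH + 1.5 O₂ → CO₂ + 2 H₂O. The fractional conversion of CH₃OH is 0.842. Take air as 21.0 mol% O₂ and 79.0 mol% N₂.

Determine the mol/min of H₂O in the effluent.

Stoichiometric O₂ = 1.5 × 51.3 = 76.95 mol/min; O₂ fed = 76.95 × 1.295 = 99.65 mol/min.
N₂ fed = 99.65 × 79/21 = 374.9 mol/min.
Fuel reacted = 0.842 × 51.3 → ξ = 43.19 mol/min.
Outlet (n = n₀ + ν ξ):
  CH₃OH: 51.3 − 1(43.19) = 8.105
  O₂: 99.65 − 1.5(43.19) = 34.86
  N₂: 374.9 (inert)
  CO₂: 0 + 1(43.19) = 43.19
  H₂O: 0 + 2(43.19) = 86.39

86.4 mol/min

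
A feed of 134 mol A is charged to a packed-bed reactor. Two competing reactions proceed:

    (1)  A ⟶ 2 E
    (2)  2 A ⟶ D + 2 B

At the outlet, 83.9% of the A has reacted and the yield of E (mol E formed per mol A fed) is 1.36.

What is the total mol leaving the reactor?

236 mol

Yield of E: 2ξ₁ / 134 = 1.36 → ξ₁ = 91.12 mol.
Conversion of A: 1ξ₁ + 2ξ₂ = 0.839 × 134 = 112.4 → ξ₂ = 10.65 mol.
Outlet amounts (n = n₀ + Σ ν·ξ):
  A: 134 − 1(91.12) − 2(10.65) = 21.57
  E: 0 + 2(91.12) = 182.2
  D: 0 + 1(10.65) = 10.65
  B: 0 + 2(10.65) = 21.31
Total out = 21.57 + 182.2 + 10.65 + 21.31 = 235.8 mol.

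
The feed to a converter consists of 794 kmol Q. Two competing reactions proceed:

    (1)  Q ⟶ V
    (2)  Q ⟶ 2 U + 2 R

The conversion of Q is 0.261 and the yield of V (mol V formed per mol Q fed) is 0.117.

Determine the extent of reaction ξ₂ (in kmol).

ξ₂ = 114 kmol

Yield of V: 1ξ₁ / 794 = 0.117 → ξ₁ = 92.9 kmol.
Conversion of Q: 1ξ₁ + 1ξ₂ = 0.261 × 794 = 207.2 → ξ₂ = 114.3 kmol.
Outlet amounts (n = n₀ + Σ ν·ξ):
  Q: 794 − 1(92.9) − 1(114.3) = 586.8
  V: 0 + 1(92.9) = 92.9
  U: 0 + 2(114.3) = 228.7
  R: 0 + 2(114.3) = 228.7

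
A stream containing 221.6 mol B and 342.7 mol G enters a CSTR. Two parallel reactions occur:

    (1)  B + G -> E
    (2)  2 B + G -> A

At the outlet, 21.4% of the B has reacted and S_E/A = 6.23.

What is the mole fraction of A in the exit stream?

0.0111

Conversion of B: B consumed = 0.214 × 221.6 = 47.42 mol = 1ξ₁ + 2ξ₂.
Selectivity: 1ξ₁ / (1ξ₂) = 6.23 → ξ₁ = 6.23 ξ₂.
Substitute: (1·6.23 + 2) ξ₂ = 47.42 → ξ₂ = 5.762 mol, ξ₁ = 35.9 mol.
Outlet amounts (n = n₀ + Σ ν·ξ):
  B: 221.6 − 1(35.9) − 2(5.762) = 174.2
  G: 342.7 − 1(35.9) − 1(5.762) = 301
  E: 0 + 1(35.9) = 35.9
  A: 0 + 1(5.762) = 5.762
Total out = 516.9 mol; y_A = 5.762 / 516.9 = 0.01115.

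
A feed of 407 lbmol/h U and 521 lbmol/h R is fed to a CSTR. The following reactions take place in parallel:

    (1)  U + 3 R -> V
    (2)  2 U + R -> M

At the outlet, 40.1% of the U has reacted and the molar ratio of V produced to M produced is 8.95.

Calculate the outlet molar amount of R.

Conversion of U: U consumed = 0.401 × 407 = 163.2 lbmol/h = 1ξ₁ + 2ξ₂.
Selectivity: 1ξ₁ / (1ξ₂) = 8.95 → ξ₁ = 8.95 ξ₂.
Substitute: (1·8.95 + 2) ξ₂ = 163.2 → ξ₂ = 14.9 lbmol/h, ξ₁ = 133.4 lbmol/h.
Outlet amounts (n = n₀ + Σ ν·ξ):
  U: 407 − 1(133.4) − 2(14.9) = 243.8
  R: 521 − 3(133.4) − 1(14.9) = 105.9
  V: 0 + 1(133.4) = 133.4
  M: 0 + 1(14.9) = 14.9

106 lbmol/h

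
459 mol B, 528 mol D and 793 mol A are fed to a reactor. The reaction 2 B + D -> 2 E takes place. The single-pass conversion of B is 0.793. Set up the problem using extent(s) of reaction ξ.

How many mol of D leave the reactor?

346 mol

B reacted = 0.793 × 459 = 364 mol; ν_B = −2, so ξ = 364/2 = 182 mol.
Outlet amounts (n = n₀ + ν ξ):
  B: 459 − 2(182) = 95.01
  D: 528 − 1(182) = 346
  E: 0 + 2(182) = 364
  A: 793 (inert)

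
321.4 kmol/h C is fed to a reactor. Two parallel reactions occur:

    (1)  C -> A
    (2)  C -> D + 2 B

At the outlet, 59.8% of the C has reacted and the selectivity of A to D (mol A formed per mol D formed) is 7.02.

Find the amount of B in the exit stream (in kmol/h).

47.9 kmol/h

Conversion of C: C consumed = 0.598 × 321.4 = 192.2 kmol/h = 1ξ₁ + 1ξ₂.
Selectivity: 1ξ₁ / (1ξ₂) = 7.02 → ξ₁ = 7.02 ξ₂.
Substitute: (1·7.02 + 1) ξ₂ = 192.2 → ξ₂ = 23.96 kmol/h, ξ₁ = 168.2 kmol/h.
Outlet amounts (n = n₀ + Σ ν·ξ):
  C: 321.4 − 1(168.2) − 1(23.96) = 129.2
  A: 0 + 1(168.2) = 168.2
  D: 0 + 1(23.96) = 23.96
  B: 0 + 2(23.96) = 47.93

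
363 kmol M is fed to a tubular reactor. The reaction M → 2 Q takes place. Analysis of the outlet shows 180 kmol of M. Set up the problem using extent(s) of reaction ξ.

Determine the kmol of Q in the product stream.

For M: n = n₀ − 1ξ → 180 = 363 − 1ξ, giving ξ = 183 kmol.
Outlet amounts (n = n₀ + ν ξ):
  M: 363 − 1(183) = 180
  Q: 0 + 2(183) = 366

366 kmol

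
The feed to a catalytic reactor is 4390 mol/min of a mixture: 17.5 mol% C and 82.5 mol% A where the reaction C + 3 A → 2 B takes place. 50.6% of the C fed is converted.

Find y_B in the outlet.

C reacted = 0.506 × 768.2 = 388.7 mol/min; ν_C = −1, so ξ = 388.7/1 = 388.7 mol/min.
Outlet amounts (n = n₀ + ν ξ):
  C: 768.2 − 1(388.7) = 379.5
  A: 3622 − 3(388.7) = 2456
  B: 0 + 2(388.7) = 777.5
Total out = 3613 mol/min; y_B = 777.5 / 3613 = 0.2152.

0.215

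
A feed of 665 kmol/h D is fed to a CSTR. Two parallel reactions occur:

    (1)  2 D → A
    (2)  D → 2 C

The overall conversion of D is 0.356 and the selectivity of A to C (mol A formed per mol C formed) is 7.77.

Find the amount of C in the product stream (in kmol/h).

14.8 kmol/h

Conversion of D: D consumed = 0.356 × 665 = 236.7 kmol/h = 2ξ₁ + 1ξ₂.
Selectivity: 1ξ₁ / (2ξ₂) = 7.77 → ξ₁ = 15.54 ξ₂.
Substitute: (2·15.54 + 1) ξ₂ = 236.7 → ξ₂ = 7.38 kmol/h, ξ₁ = 114.7 kmol/h.
Outlet amounts (n = n₀ + Σ ν·ξ):
  D: 665 − 2(114.7) − 1(7.38) = 428.3
  A: 0 + 1(114.7) = 114.7
  C: 0 + 2(7.38) = 14.76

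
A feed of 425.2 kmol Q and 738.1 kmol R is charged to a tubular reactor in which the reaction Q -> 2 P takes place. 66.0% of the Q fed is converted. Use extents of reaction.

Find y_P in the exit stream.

Q reacted = 0.66 × 425.2 = 280.6 kmol; ν_Q = −1, so ξ = 280.6/1 = 280.6 kmol.
Outlet amounts (n = n₀ + ν ξ):
  Q: 425.2 − 1(280.6) = 144.6
  P: 0 + 2(280.6) = 561.3
  R: 738.1 (inert)
Total out = 1444 kmol; y_P = 561.3 / 1444 = 0.3887.

0.389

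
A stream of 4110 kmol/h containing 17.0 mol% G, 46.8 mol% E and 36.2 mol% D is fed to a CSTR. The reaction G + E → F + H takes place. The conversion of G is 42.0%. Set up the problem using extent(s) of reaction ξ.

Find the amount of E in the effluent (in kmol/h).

1630 kmol/h

G reacted = 0.42 × 698.7 = 293.5 kmol/h; ν_G = −1, so ξ = 293.5/1 = 293.5 kmol/h.
Outlet amounts (n = n₀ + ν ξ):
  G: 698.7 − 1(293.5) = 405.2
  E: 1923 − 1(293.5) = 1630
  F: 0 + 1(293.5) = 293.5
  H: 0 + 1(293.5) = 293.5
  D: 1488 (inert)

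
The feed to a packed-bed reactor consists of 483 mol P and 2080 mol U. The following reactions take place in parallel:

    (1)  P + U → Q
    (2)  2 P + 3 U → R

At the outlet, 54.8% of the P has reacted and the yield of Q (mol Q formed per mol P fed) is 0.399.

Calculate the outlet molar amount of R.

36 mol

Yield of Q: 1ξ₁ / 483 = 0.399 → ξ₁ = 192.7 mol.
Conversion of P: 1ξ₁ + 2ξ₂ = 0.548 × 483 = 264.7 → ξ₂ = 35.98 mol.
Outlet amounts (n = n₀ + Σ ν·ξ):
  P: 483 − 1(192.7) − 2(35.98) = 218.3
  U: 2080 − 1(192.7) − 3(35.98) = 1779
  Q: 0 + 1(192.7) = 192.7
  R: 0 + 1(35.98) = 35.98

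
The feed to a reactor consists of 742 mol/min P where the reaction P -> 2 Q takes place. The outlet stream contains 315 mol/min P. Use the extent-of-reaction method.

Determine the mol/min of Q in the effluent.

For P: n = n₀ − 1ξ → 315 = 742 − 1ξ, giving ξ = 427 mol/min.
Outlet amounts (n = n₀ + ν ξ):
  P: 742 − 1(427) = 315
  Q: 0 + 2(427) = 854

854 mol/min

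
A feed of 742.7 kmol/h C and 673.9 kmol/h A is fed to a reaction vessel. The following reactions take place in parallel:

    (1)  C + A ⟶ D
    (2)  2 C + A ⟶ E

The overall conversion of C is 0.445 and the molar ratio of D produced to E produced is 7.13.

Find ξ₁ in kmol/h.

Conversion of C: C consumed = 0.445 × 742.7 = 330.5 kmol/h = 1ξ₁ + 2ξ₂.
Selectivity: 1ξ₁ / (1ξ₂) = 7.13 → ξ₁ = 7.13 ξ₂.
Substitute: (1·7.13 + 2) ξ₂ = 330.5 → ξ₂ = 36.2 kmol/h, ξ₁ = 258.1 kmol/h.
Outlet amounts (n = n₀ + Σ ν·ξ):
  C: 742.7 − 1(258.1) − 2(36.2) = 412.2
  A: 673.9 − 1(258.1) − 1(36.2) = 379.6
  D: 0 + 1(258.1) = 258.1
  E: 0 + 1(36.2) = 36.2

ξ₁ = 258 kmol/h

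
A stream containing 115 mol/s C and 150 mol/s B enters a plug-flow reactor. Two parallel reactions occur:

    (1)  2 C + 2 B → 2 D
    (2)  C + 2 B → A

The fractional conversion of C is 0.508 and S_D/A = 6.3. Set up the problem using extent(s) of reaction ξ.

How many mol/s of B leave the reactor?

Conversion of C: C consumed = 0.508 × 115 = 58.42 mol/s = 2ξ₁ + 1ξ₂.
Selectivity: 2ξ₁ / (1ξ₂) = 6.3 → ξ₁ = 3.15 ξ₂.
Substitute: (2·3.15 + 1) ξ₂ = 58.42 → ξ₂ = 8.003 mol/s, ξ₁ = 25.21 mol/s.
Outlet amounts (n = n₀ + Σ ν·ξ):
  C: 115 − 2(25.21) − 1(8.003) = 56.58
  B: 150 − 2(25.21) − 2(8.003) = 83.58
  D: 0 + 2(25.21) = 50.42
  A: 0 + 1(8.003) = 8.003

83.6 mol/s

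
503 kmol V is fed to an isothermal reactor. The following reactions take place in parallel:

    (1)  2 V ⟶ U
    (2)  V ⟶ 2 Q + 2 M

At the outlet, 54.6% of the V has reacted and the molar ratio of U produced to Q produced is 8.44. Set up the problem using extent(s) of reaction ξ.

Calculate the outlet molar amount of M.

Conversion of V: V consumed = 0.546 × 503 = 274.6 kmol = 2ξ₁ + 1ξ₂.
Selectivity: 1ξ₁ / (2ξ₂) = 8.44 → ξ₁ = 16.88 ξ₂.
Substitute: (2·16.88 + 1) ξ₂ = 274.6 → ξ₂ = 7.901 kmol, ξ₁ = 133.4 kmol.
Outlet amounts (n = n₀ + Σ ν·ξ):
  V: 503 − 2(133.4) − 1(7.901) = 228.4
  U: 0 + 1(133.4) = 133.4
  Q: 0 + 2(7.901) = 15.8
  M: 0 + 2(7.901) = 15.8

15.8 kmol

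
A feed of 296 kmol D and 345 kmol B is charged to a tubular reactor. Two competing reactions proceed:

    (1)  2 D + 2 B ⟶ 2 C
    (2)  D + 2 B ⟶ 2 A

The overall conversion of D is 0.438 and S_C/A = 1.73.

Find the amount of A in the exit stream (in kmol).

58.1 kmol

Conversion of D: D consumed = 0.438 × 296 = 129.6 kmol = 2ξ₁ + 1ξ₂.
Selectivity: 2ξ₁ / (2ξ₂) = 1.73 → ξ₁ = 1.73 ξ₂.
Substitute: (2·1.73 + 1) ξ₂ = 129.6 → ξ₂ = 29.07 kmol, ξ₁ = 50.29 kmol.
Outlet amounts (n = n₀ + Σ ν·ξ):
  D: 296 − 2(50.29) − 1(29.07) = 166.4
  B: 345 − 2(50.29) − 2(29.07) = 186.3
  C: 0 + 2(50.29) = 100.6
  A: 0 + 2(29.07) = 58.14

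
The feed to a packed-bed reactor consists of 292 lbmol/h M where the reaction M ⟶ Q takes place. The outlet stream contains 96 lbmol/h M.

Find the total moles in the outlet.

For M: n = n₀ − 1ξ → 96 = 292 − 1ξ, giving ξ = 196 lbmol/h.
Outlet amounts (n = n₀ + ν ξ):
  M: 292 − 1(196) = 96
  Q: 0 + 1(196) = 196
Total out = 96 + 196 = 292 lbmol/h.

292 lbmol/h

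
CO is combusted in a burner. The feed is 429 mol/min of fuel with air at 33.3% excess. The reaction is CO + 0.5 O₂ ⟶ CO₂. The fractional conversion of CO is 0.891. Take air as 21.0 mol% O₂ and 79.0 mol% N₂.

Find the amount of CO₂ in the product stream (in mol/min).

382 mol/min

Stoichiometric O₂ = 0.5 × 429 = 214.5 mol/min; O₂ fed = 214.5 × 1.333 = 285.9 mol/min.
N₂ fed = 285.9 × 79/21 = 1076 mol/min.
Fuel reacted = 0.891 × 429 → ξ = 382.2 mol/min.
Outlet (n = n₀ + ν ξ):
  CO: 429 − 1(382.2) = 46.76
  O₂: 285.9 − 0.5(382.2) = 94.81
  N₂: 1076 (inert)
  CO₂: 0 + 1(382.2) = 382.2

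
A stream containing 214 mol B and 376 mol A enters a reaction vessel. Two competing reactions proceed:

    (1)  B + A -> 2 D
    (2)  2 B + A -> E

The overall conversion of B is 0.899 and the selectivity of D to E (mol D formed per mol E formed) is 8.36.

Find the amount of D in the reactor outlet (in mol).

Conversion of B: B consumed = 0.899 × 214 = 192.4 mol = 1ξ₁ + 2ξ₂.
Selectivity: 2ξ₁ / (1ξ₂) = 8.36 → ξ₁ = 4.18 ξ₂.
Substitute: (1·4.18 + 2) ξ₂ = 192.4 → ξ₂ = 31.13 mol, ξ₁ = 130.1 mol.
Outlet amounts (n = n₀ + Σ ν·ξ):
  B: 214 − 1(130.1) − 2(31.13) = 21.61
  A: 376 − 1(130.1) − 1(31.13) = 214.7
  D: 0 + 2(130.1) = 260.3
  E: 0 + 1(31.13) = 31.13

260 mol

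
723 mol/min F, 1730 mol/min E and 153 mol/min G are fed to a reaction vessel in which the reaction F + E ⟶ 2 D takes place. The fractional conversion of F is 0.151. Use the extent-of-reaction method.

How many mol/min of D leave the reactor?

F reacted = 0.151 × 723 = 109.2 mol/min; ν_F = −1, so ξ = 109.2/1 = 109.2 mol/min.
Outlet amounts (n = n₀ + ν ξ):
  F: 723 − 1(109.2) = 613.8
  E: 1730 − 1(109.2) = 1621
  D: 0 + 2(109.2) = 218.3
  G: 153 (inert)

218 mol/min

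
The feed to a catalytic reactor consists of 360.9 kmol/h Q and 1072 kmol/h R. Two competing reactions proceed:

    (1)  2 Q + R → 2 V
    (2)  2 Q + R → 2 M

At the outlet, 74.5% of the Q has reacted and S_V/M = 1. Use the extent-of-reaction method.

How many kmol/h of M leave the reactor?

134 kmol/h

Conversion of Q: Q consumed = 0.745 × 360.9 = 268.9 kmol/h = 2ξ₁ + 2ξ₂.
Selectivity: 2ξ₁ / (2ξ₂) = 1 → ξ₁ = 1 ξ₂.
Substitute: (2·1 + 2) ξ₂ = 268.9 → ξ₂ = 67.22 kmol/h, ξ₁ = 67.22 kmol/h.
Outlet amounts (n = n₀ + Σ ν·ξ):
  Q: 360.9 − 2(67.22) − 2(67.22) = 92.03
  R: 1072 − 1(67.22) − 1(67.22) = 937.6
  V: 0 + 2(67.22) = 134.4
  M: 0 + 2(67.22) = 134.4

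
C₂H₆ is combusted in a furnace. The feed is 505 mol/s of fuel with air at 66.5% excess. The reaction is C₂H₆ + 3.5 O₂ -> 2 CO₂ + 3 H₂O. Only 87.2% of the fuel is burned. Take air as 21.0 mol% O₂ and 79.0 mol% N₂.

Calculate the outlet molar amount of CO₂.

881 mol/s

Stoichiometric O₂ = 3.5 × 505 = 1768 mol/s; O₂ fed = 1768 × 1.665 = 2943 mol/s.
N₂ fed = 2943 × 79/21 = 11070 mol/s.
Fuel reacted = 0.872 × 505 → ξ = 440.4 mol/s.
Outlet (n = n₀ + ν ξ):
  C₂H₆: 505 − 1(440.4) = 64.64
  O₂: 2943 − 3.5(440.4) = 1402
  N₂: 11070 (inert)
  CO₂: 0 + 2(440.4) = 880.7
  H₂O: 0 + 3(440.4) = 1321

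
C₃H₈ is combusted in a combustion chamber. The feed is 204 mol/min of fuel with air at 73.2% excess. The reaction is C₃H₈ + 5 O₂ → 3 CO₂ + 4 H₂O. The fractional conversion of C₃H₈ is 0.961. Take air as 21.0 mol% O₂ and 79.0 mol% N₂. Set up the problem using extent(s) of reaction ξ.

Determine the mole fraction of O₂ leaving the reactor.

0.0892

Stoichiometric O₂ = 5 × 204 = 1020 mol/min; O₂ fed = 1020 × 1.732 = 1767 mol/min.
N₂ fed = 1767 × 79/21 = 6646 mol/min.
Fuel reacted = 0.961 × 204 → ξ = 196 mol/min.
Outlet (n = n₀ + ν ξ):
  C₃H₈: 204 − 1(196) = 7.956
  O₂: 1767 − 5(196) = 786.4
  N₂: 6646 (inert)
  CO₂: 0 + 3(196) = 588.1
  H₂O: 0 + 4(196) = 784.2
Total out = 8813 mol/min; y_O₂ = 786.4 / 8813 = 0.08924.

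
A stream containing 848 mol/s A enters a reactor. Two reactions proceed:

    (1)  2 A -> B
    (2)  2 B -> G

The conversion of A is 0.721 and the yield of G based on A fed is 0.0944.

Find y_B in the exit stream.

0.315

Conversion of A: A consumed = 2ξ₁ = 0.721 × 848 → ξ₁ = 305.7 mol/s.
Yield of G: 1ξ₂ / 848 = 0.0944 → ξ₂ = 80.05 mol/s.
Outlet amounts (n = n₀ + Σ ν·ξ):
  A: 848 − 2(305.7) = 236.6
  B: 0 + 1(305.7) − 2(80.05) = 145.6
  G: 0 + 1(80.05) = 80.05
Total out = 462.2 mol/s; y_B = 145.6 / 462.2 = 0.315.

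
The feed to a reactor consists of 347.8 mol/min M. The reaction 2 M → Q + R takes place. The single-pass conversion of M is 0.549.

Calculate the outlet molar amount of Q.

M reacted = 0.549 × 347.8 = 190.9 mol/min; ν_M = −2, so ξ = 190.9/2 = 95.47 mol/min.
Outlet amounts (n = n₀ + ν ξ):
  M: 347.8 − 2(95.47) = 156.9
  Q: 0 + 1(95.47) = 95.47
  R: 0 + 1(95.47) = 95.47

95.5 mol/min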